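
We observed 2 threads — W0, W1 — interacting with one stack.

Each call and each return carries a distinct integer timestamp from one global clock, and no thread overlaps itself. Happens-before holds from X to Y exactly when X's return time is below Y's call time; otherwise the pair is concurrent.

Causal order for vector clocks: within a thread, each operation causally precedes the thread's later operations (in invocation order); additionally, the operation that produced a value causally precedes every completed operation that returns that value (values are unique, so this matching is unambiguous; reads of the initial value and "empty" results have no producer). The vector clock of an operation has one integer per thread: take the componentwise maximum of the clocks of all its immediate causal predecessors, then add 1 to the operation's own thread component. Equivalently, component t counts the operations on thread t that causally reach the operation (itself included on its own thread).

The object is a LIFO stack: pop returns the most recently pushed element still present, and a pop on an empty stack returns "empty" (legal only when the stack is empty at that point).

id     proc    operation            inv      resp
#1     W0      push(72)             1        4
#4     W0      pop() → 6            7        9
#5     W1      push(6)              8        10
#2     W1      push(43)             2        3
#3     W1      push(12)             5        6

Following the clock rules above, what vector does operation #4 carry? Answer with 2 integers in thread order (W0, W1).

no predecessors for #2 (invoked 2): W1 increments from zero → (0, 1)
no predecessors for #1 (invoked 1): W0 increments from zero → (1, 0)
merge at #3 (invoked 5): VC(#2)=(0, 1), own-thread bump on W1 → (0, 2)
merge at #5 (invoked 8): VC(#3)=(0, 2), own-thread bump on W1 → (0, 3)
merge at #4 (invoked 7): VC(#1)=(1, 0), VC(#5)=(0, 3), own-thread bump on W0 → (2, 3)
target: VC(#4) = (2, 3)

(2, 3)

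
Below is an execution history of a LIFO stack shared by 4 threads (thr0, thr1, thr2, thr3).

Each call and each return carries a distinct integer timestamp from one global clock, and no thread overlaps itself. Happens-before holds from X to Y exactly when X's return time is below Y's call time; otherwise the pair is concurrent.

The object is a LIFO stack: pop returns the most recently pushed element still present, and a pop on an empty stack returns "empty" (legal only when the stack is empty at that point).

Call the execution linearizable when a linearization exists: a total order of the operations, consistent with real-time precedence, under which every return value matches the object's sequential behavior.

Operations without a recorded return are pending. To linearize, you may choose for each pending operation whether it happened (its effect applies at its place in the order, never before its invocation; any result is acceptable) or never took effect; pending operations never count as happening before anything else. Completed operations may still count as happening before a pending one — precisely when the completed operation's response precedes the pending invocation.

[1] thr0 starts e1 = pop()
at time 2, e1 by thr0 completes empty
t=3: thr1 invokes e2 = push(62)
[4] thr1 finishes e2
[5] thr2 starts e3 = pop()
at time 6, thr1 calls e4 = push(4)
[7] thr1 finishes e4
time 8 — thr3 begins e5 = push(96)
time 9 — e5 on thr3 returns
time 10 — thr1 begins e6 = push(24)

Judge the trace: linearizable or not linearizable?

linearizable

a witness: e1, e2, e3, e4, e5
1. e1 pop() → empty, leaving stack <>
2. e2 push(62), leaving stack <62>
3. e3 pop() (pending, included), leaving stack <>
4. e4 push(4), leaving stack <4>
5. e5 push(96), leaving stack <4,96>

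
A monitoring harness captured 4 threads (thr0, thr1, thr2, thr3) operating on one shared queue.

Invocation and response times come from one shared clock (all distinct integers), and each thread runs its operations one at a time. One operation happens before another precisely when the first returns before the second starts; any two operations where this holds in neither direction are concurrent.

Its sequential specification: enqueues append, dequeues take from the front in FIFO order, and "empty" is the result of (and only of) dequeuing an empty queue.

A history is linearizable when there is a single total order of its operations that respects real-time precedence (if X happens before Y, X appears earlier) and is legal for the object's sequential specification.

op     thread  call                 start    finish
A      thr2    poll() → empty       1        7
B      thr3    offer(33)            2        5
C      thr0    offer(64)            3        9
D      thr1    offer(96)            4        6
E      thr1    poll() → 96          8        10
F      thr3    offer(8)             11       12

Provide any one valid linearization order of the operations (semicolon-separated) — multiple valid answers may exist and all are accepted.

A; D; B; C; E; F

step 1: A poll() → empty — queue <>
step 2: D offer(96) — queue <96>
step 3: B offer(33) — queue <96,33>
step 4: C offer(64) — queue <96,33,64>
step 5: E poll() → 96 — queue <33,64>
step 6: F offer(8) — queue <33,64,8>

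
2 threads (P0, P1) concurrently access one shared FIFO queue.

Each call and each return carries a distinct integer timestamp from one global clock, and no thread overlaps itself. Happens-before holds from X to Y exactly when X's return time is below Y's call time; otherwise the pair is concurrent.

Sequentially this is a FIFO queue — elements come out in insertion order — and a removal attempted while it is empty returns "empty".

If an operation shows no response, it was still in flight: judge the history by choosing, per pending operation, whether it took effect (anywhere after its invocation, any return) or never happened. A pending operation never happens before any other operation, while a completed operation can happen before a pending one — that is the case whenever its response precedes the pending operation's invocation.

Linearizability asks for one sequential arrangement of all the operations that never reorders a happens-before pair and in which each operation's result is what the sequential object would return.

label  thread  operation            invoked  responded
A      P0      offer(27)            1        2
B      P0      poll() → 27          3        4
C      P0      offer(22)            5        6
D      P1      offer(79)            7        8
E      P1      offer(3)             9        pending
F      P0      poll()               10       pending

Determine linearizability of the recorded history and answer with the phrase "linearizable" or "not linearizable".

linearizable

witness order: A, B, C, D
after step 1 (A offer(27)): queue <27>
after step 2 (B poll() → 27): queue <>
after step 3 (C offer(22)): queue <22>
after step 4 (D offer(79)): queue <22,79>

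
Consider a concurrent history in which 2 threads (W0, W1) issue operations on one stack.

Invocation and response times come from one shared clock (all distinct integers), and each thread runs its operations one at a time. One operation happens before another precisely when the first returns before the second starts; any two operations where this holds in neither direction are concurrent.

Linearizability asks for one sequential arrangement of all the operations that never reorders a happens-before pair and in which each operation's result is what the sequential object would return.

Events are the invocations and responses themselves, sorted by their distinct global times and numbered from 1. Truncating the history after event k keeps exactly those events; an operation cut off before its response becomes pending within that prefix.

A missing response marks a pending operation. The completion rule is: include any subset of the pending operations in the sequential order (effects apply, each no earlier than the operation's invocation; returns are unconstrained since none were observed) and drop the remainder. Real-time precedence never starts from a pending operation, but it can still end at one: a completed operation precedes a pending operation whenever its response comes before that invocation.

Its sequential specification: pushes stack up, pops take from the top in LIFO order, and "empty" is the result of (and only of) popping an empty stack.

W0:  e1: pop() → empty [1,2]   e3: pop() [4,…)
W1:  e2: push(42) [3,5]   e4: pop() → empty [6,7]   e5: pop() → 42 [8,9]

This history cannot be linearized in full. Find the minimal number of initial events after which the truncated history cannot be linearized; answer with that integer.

9

events 1..8 are linearizable; a witness order is e1, e2, e3, e4:
after step 1 (e1 pop() → empty): stack <>
after step 2 (e2 push(42)): stack <42>
after step 3 (e3 pop() (pending, included)): stack <>
after step 4 (e4 pop() → empty): stack <>
include event 9 — e5 responding at 9 — and every candidate order breaks
including or dropping the 1 pending operation (e3) in any combination fails
one such order, e1, e2, e4, e5 (pending dropped), breaks at step 3 where e4 pop() → empty is illegal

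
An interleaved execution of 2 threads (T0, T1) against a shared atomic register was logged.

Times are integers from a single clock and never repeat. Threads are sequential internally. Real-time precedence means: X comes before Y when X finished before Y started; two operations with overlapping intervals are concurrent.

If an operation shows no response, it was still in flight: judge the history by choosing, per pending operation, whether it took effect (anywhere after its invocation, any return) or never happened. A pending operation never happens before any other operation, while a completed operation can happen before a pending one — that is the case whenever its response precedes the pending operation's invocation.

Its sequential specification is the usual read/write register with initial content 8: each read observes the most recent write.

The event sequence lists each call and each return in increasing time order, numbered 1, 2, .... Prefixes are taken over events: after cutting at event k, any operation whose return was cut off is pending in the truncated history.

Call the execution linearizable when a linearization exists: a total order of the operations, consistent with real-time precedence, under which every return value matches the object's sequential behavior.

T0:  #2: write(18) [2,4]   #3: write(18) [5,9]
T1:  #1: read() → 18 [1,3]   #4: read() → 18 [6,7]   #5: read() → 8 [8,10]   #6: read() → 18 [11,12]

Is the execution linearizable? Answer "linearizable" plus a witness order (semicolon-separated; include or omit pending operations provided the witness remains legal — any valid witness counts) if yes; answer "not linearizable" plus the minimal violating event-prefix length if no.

not linearizable — minimal violating prefix: 10 events

through event 9 a valid linearization exists; event 10 (#5 responding at time 10) ends that
every one of the 6 real-time-consistent orders over 5 completed atomic register ops fails the sequential spec
take #1, #2, #3, #4, #5: step 1 already fails, because #1 read() → 18 cannot occur there
take #1, #2, #4, #3, #5: step 1 already fails, because #1 read() → 18 cannot occur there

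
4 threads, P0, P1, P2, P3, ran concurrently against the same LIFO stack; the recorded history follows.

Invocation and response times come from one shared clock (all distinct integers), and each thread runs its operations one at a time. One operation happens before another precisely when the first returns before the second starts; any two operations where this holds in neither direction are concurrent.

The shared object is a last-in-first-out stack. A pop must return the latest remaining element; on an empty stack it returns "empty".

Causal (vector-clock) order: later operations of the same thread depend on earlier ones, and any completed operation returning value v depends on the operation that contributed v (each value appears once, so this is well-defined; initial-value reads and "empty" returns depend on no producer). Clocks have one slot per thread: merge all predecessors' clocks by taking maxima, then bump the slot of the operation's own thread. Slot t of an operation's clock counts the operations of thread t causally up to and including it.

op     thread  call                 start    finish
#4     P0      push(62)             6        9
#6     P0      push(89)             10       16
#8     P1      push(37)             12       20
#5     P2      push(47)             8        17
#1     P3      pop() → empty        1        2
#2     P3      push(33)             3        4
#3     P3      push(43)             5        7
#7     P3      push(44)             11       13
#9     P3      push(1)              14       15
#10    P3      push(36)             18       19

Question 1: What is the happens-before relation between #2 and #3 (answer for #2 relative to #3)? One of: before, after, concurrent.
#2 spans [3,4], #3 spans [5,7]
resp(#2)=4 < inv(#3)=5

before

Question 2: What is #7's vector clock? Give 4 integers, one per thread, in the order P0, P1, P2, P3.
root op #1, invoked 1: fresh clock plus P3's own tick → (0, 0, 0, 1)
root op #5, invoked 8: fresh clock plus P2's own tick → (0, 0, 1, 0)
root op #8, invoked 12: fresh clock plus P1's own tick → (0, 1, 0, 0)
root op #4, invoked 6: fresh clock plus P0's own tick → (1, 0, 0, 0)
from VC(#1)=(0, 0, 0, 1), #2 (invoked 3) maxes components and bumps P3 → (0, 0, 0, 2)
from VC(#4)=(1, 0, 0, 0), #6 (invoked 10) maxes components and bumps P0 → (2, 0, 0, 0)
from VC(#2)=(0, 0, 0, 2), #3 (invoked 5) maxes components and bumps P3 → (0, 0, 0, 3)
from VC(#3)=(0, 0, 0, 3), #7 (invoked 11) maxes components and bumps P3 → (0, 0, 0, 4)
from VC(#7)=(0, 0, 0, 4), #9 (invoked 14) maxes components and bumps P3 → (0, 0, 0, 5)
from VC(#9)=(0, 0, 0, 5), #10 (invoked 18) maxes components and bumps P3 → (0, 0, 0, 6)
target: VC(#7) = (0, 0, 0, 4)

(0, 0, 0, 4)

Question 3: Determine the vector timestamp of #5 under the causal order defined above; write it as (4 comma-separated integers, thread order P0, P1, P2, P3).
no predecessors for #1 (invoked 1): P3 increments from zero → (0, 0, 0, 1)
no predecessors for #5 (invoked 8): P2 increments from zero → (0, 0, 1, 0)
no predecessors for #8 (invoked 12): P1 increments from zero → (0, 1, 0, 0)
no predecessors for #4 (invoked 6): P0 increments from zero → (1, 0, 0, 0)
#2, invoked 3, takes VC(#1)=(0, 0, 0, 1) under max, adds 1 for P3 → (0, 0, 0, 2)
#6, invoked 10, takes VC(#4)=(1, 0, 0, 0) under max, adds 1 for P0 → (2, 0, 0, 0)
#3, invoked 5, takes VC(#2)=(0, 0, 0, 2) under max, adds 1 for P3 → (0, 0, 0, 3)
#7, invoked 11, takes VC(#3)=(0, 0, 0, 3) under max, adds 1 for P3 → (0, 0, 0, 4)
#9, invoked 14, takes VC(#7)=(0, 0, 0, 4) under max, adds 1 for P3 → (0, 0, 0, 5)
#10, invoked 18, takes VC(#9)=(0, 0, 0, 5) under max, adds 1 for P3 → (0, 0, 0, 6)
target: VC(#5) = (0, 0, 1, 0)

(0, 0, 1, 0)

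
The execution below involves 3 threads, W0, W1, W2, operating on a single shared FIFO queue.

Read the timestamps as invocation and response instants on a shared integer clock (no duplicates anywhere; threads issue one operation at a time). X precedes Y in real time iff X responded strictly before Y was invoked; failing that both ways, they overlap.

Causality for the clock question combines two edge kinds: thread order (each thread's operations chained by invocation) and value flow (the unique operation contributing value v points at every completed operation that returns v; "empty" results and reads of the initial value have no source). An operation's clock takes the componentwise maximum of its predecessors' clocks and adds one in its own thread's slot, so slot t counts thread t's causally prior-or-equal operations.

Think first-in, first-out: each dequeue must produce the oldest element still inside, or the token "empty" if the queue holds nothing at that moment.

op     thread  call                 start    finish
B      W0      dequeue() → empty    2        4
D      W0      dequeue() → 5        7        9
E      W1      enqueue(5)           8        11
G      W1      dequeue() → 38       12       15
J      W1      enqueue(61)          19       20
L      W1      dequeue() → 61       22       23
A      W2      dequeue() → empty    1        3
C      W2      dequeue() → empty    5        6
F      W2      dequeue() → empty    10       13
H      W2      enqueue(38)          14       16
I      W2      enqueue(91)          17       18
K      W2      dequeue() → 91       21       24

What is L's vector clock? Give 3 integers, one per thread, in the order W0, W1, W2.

invoked at 1, A has no predecessors; its own W2 bump gives (0, 0, 1)
invoked at 8, E has no predecessors; its own W1 bump gives (0, 1, 0)
invoked at 2, B has no predecessors; its own W0 bump gives (1, 0, 0)
C (invocation 5): componentwise max over VC(A)=(0, 0, 1), +1 at W2, giving (0, 0, 2)
F (invocation 10): componentwise max over VC(C)=(0, 0, 2), +1 at W2, giving (0, 0, 3)
D (invocation 7): componentwise max over VC(B)=(1, 0, 0), VC(E)=(0, 1, 0), +1 at W0, giving (2, 1, 0)
H (invocation 14): componentwise max over VC(F)=(0, 0, 3), +1 at W2, giving (0, 0, 4)
I (invocation 17): componentwise max over VC(H)=(0, 0, 4), +1 at W2, giving (0, 0, 5)
K (invocation 21): componentwise max over VC(I)=(0, 0, 5), +1 at W2, giving (0, 0, 6)
G (invocation 12): componentwise max over VC(E)=(0, 1, 0), VC(H)=(0, 0, 4), +1 at W1, giving (0, 2, 4)
J (invocation 19): componentwise max over VC(G)=(0, 2, 4), +1 at W1, giving (0, 3, 4)
L (invocation 22): componentwise max over VC(J)=(0, 3, 4), +1 at W1, giving (0, 4, 4)
target: VC(L) = (0, 4, 4)

(0, 4, 4)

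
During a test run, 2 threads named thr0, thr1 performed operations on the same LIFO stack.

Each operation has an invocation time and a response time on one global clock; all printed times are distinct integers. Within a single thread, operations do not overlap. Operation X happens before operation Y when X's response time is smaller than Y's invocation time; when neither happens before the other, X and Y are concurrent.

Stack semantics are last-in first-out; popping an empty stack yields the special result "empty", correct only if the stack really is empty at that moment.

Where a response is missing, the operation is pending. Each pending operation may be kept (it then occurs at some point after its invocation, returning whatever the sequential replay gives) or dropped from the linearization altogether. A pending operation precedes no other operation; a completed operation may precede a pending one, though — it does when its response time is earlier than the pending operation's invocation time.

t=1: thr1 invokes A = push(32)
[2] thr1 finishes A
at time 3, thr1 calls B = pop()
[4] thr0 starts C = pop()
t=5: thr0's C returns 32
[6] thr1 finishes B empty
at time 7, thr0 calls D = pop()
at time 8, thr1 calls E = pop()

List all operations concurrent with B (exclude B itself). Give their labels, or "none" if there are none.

C

concurrent with B ([3,6]): every op whose interval crosses 3..6
A [1,2]: before
C [4,5]: concurrent
D [7,…): after
E [8,…): after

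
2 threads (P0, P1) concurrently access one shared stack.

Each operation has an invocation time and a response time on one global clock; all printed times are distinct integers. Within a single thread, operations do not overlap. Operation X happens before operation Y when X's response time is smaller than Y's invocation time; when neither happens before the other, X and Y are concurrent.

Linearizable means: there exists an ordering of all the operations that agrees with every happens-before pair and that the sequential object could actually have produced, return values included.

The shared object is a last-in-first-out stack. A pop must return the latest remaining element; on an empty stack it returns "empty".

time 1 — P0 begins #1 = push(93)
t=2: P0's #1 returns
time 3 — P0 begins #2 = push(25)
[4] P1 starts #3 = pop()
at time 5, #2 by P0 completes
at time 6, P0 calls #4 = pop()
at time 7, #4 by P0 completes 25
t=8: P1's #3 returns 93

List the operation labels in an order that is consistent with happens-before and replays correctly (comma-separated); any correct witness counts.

#1, #2, #4, #3

step 1: #1 push(93) — stack <93>
step 2: #2 push(25) — stack <93,25>
step 3: #4 pop() → 25 — stack <93>
step 4: #3 pop() → 93 — stack <>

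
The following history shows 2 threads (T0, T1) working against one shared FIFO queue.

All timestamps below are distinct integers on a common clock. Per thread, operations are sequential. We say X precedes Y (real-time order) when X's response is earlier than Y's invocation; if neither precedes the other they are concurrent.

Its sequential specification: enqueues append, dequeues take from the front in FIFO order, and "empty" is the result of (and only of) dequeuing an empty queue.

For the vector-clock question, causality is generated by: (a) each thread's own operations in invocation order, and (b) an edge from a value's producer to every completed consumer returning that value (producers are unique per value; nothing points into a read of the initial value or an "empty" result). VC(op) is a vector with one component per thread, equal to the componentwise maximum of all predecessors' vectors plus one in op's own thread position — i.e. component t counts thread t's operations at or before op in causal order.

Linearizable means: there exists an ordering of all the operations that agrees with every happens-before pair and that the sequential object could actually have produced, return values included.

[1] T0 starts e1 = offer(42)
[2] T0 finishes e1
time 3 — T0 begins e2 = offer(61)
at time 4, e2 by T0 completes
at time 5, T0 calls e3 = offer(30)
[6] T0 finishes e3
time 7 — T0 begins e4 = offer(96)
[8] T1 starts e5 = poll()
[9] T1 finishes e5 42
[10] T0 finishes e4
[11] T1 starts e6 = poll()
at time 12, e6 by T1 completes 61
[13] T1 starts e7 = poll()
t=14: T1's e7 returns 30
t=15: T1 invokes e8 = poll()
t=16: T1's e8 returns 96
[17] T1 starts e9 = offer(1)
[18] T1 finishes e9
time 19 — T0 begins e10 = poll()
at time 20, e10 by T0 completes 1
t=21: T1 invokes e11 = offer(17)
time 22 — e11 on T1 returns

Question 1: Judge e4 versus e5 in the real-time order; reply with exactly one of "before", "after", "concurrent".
Answer: concurrent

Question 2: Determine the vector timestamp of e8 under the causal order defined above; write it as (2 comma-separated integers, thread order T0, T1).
Answer: (4, 4)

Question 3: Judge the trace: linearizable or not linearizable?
linearizable

one valid linearization: e1, e2, e3, e4, e5, e6, e7, e8, e9, e10, e11
step 1: e1 offer(42) — queue <42>
step 2: e2 offer(61) — queue <42,61>
step 3: e3 offer(30) — queue <42,61,30>
step 4: e4 offer(96) — queue <42,61,30,96>
step 5: e5 poll() → 42 — queue <61,30,96>
step 6: e6 poll() → 61 — queue <30,96>
step 7: e7 poll() → 30 — queue <96>
step 8: e8 poll() → 96 — queue <>
step 9: e9 offer(1) — queue <1>
step 10: e10 poll() → 1 — queue <>
step 11: e11 offer(17) — queue <17>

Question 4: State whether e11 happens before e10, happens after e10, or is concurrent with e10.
Answer: after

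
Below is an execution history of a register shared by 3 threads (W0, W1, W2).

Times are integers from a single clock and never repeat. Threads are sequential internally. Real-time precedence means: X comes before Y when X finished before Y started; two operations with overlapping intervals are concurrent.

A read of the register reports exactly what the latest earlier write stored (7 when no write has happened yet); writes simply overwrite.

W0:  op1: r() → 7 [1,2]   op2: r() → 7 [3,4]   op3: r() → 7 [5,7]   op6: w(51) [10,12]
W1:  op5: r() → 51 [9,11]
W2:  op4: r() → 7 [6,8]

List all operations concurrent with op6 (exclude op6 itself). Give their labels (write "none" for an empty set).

op5

op6 runs from 10 to 12; window-overlapping ops are concurrent
op1 [1,2]: before
op2 [3,4]: before
op3 [5,7]: before
op4 [6,8]: before
op5 [9,11]: concurrent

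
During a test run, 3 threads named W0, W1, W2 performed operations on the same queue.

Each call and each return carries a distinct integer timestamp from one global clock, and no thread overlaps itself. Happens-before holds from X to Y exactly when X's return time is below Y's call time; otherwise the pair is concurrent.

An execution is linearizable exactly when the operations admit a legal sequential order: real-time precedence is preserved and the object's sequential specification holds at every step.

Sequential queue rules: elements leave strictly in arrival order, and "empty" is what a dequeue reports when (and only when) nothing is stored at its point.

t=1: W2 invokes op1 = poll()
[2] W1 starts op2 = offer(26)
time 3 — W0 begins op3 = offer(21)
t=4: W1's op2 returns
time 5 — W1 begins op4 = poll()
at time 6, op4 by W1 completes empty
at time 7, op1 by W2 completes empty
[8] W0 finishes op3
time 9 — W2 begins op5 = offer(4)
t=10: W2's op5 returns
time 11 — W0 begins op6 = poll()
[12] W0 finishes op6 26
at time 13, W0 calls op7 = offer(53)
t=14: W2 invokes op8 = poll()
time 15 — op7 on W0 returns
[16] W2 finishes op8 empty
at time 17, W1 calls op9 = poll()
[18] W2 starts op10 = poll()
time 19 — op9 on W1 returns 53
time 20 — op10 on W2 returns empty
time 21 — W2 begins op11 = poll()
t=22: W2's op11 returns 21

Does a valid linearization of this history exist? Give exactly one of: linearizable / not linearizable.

not linearizable

already the first 7 events (up to op1's response at time 7) admit no linearization; the first 6 still do
no legal order exists: 3 real-time-consistent candidates over 3 completed queue operations, all rejected
every completion of the 1 pending operation (op3) was checked; none linearizes
e.g. op1, op2, op4 (pending dropped): illegal at step 3, since op4 poll() → empty cannot apply there
e.g. op2, op1, op4 (pending dropped): illegal at step 2, since op1 poll() → empty cannot apply there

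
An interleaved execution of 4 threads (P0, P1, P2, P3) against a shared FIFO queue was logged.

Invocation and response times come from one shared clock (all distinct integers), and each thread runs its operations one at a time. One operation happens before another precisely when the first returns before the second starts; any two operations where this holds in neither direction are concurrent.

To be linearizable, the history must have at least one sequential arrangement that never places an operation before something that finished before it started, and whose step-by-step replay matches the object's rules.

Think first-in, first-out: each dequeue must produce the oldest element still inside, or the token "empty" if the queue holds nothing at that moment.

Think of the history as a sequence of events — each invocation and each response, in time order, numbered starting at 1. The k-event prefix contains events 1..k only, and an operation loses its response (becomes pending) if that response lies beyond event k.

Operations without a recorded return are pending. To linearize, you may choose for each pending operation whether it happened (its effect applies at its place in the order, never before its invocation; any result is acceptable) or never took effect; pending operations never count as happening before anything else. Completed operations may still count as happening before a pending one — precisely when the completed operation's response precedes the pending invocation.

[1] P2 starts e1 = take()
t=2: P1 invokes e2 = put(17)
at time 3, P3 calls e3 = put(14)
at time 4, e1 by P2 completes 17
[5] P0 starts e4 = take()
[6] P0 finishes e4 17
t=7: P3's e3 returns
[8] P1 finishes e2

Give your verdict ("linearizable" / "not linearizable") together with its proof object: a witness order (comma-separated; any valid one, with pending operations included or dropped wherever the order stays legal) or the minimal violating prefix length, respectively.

through event 5 a valid linearization exists; event 6 (e4 responding at time 6) ends that
the completed operations (2 total) allow one real-time order; the FIFO queue replay rejects it
including or dropping the 2 pending operations (e2, e3) in any combination fails
for example e1, e4 (pending dropped) fails at step 1: e1 take() → 17 is not legal there

not linearizable — minimal violating prefix: 6 events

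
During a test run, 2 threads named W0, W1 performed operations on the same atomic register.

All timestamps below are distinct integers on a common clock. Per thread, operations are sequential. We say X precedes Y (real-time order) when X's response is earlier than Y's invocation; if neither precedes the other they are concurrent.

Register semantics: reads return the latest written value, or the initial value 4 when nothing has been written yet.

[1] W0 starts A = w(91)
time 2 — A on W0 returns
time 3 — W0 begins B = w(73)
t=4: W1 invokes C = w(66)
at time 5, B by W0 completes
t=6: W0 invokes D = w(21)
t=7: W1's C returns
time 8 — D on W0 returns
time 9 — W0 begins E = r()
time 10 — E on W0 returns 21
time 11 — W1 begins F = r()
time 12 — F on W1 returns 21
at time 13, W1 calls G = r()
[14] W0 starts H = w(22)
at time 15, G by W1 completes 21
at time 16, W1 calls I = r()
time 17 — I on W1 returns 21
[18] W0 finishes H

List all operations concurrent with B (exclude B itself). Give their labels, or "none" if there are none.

B runs from 3 to 5; window-overlapping ops are concurrent
A [1,2]: before
C [4,7]: concurrent
D [6,8]: after
E [9,10]: after
F [11,12]: after
G [13,15]: after
H [14,18]: after
I [16,17]: after

C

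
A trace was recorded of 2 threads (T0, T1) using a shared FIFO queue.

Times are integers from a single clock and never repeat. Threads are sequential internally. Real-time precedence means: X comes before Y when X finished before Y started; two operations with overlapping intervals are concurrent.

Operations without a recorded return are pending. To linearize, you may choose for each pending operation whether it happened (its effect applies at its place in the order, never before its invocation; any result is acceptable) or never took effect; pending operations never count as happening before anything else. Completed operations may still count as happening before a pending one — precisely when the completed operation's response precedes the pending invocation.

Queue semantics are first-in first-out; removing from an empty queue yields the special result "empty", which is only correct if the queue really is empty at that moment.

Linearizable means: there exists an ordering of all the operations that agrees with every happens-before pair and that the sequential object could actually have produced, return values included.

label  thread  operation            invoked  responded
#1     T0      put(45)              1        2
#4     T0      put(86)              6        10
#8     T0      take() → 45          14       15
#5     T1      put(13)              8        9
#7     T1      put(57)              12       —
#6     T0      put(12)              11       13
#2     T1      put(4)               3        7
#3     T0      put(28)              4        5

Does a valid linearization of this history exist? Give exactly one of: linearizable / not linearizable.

linearizable

a witness: #1, #2, #3, #4, #5, #6, #7, #8
step 1: #1 put(45) — queue <45>
step 2: #2 put(4) — queue <45,4>
step 3: #3 put(28) — queue <45,4,28>
step 4: #4 put(86) — queue <45,4,28,86>
step 5: #5 put(13) — queue <45,4,28,86,13>
step 6: #6 put(12) — queue <45,4,28,86,13,12>
step 7: #7 put(57) (pending, included) — queue <45,4,28,86,13,12,57>
step 8: #8 take() → 45 — queue <4,28,86,13,12,57>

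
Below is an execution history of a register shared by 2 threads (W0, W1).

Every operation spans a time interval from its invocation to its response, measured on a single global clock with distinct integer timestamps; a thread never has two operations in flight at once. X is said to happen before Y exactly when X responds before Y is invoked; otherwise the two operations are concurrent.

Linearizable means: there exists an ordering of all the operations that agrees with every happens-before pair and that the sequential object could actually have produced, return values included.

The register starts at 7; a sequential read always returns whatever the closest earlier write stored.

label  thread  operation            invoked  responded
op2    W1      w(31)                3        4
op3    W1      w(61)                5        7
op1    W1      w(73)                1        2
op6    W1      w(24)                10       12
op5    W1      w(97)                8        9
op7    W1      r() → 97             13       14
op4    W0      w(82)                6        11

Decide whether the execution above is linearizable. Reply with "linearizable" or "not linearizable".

not linearizable

cut after 13 events: linearizable; cut after 14 events (op7 responds, time 14): not linearizable
the 7 completed operations admit 4 real-time orders; each fails the register replay
e.g. op1, op2, op3, op4, op5, op6, op7: illegal at step 7, since op7 r() → 97 cannot apply there
e.g. op1, op2, op3, op5, op4, op6, op7: illegal at step 7, since op7 r() → 97 cannot apply there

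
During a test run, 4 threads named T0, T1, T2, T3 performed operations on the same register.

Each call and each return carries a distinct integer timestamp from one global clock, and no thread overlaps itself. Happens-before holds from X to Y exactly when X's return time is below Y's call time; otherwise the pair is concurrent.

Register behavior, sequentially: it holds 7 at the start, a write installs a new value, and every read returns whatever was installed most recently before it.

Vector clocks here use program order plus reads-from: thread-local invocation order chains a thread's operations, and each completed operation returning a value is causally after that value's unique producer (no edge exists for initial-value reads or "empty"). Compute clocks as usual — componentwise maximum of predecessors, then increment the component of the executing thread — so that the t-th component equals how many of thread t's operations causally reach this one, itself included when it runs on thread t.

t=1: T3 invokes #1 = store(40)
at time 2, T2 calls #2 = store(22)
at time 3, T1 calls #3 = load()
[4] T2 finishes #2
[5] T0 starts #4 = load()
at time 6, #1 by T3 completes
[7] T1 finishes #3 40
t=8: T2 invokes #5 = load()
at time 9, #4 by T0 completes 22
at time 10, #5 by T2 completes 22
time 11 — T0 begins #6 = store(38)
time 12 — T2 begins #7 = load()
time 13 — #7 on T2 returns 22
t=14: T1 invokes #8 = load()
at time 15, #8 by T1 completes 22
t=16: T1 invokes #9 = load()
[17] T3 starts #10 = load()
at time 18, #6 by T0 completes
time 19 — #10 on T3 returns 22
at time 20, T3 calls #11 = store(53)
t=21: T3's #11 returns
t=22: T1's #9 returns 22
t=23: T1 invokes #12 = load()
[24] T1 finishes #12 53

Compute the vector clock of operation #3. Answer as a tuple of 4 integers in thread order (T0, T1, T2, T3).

#1 (invocation 1): nothing precedes it; T3's component alone gives (0, 0, 0, 1)
#2 (invocation 2): nothing precedes it; T2's component alone gives (0, 0, 1, 0)
invoked at 8, #5 merges VC(#2)=(0, 0, 1, 0) and bumps T2's slot → (0, 0, 2, 0)
invoked at 3, #3 merges VC(#1)=(0, 0, 0, 1) and bumps T1's slot → (0, 1, 0, 1)
invoked at 5, #4 merges VC(#2)=(0, 0, 1, 0) and bumps T0's slot → (1, 0, 1, 0)
invoked at 17, #10 merges VC(#1)=(0, 0, 0, 1), VC(#2)=(0, 0, 1, 0) and bumps T3's slot → (0, 0, 1, 2)
invoked at 12, #7 merges VC(#2)=(0, 0, 1, 0), VC(#5)=(0, 0, 2, 0) and bumps T2's slot → (0, 0, 3, 0)
invoked at 11, #6 merges VC(#4)=(1, 0, 1, 0) and bumps T0's slot → (2, 0, 1, 0)
invoked at 20, #11 merges VC(#10)=(0, 0, 1, 2) and bumps T3's slot → (0, 0, 1, 3)
invoked at 14, #8 merges VC(#2)=(0, 0, 1, 0), VC(#3)=(0, 1, 0, 1) and bumps T1's slot → (0, 2, 1, 1)
invoked at 16, #9 merges VC(#2)=(0, 0, 1, 0), VC(#8)=(0, 2, 1, 1) and bumps T1's slot → (0, 3, 1, 1)
invoked at 23, #12 merges VC(#9)=(0, 3, 1, 1), VC(#11)=(0, 0, 1, 3) and bumps T1's slot → (0, 4, 1, 3)
target: VC(#3) = (0, 1, 0, 1)

(0, 1, 0, 1)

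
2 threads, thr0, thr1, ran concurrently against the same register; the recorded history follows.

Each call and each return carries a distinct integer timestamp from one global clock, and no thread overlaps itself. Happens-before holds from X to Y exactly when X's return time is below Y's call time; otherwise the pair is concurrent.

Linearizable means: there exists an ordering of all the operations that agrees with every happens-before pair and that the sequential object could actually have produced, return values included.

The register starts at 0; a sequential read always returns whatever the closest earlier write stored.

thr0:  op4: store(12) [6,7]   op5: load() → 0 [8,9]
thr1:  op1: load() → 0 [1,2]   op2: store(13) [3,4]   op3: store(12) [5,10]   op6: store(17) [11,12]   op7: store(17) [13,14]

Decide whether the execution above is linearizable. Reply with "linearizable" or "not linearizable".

prefix check: 1..8 passes, 1..9 fails once op5's time-9 response joins
exactly one order of the 4 completed ops respects real time; the register replay fails
no escape via the 1 pending operation (op3): every completion choice fails
one such order, op1, op2, op4, op5 (pending dropped), breaks at step 4 where op5 load() → 0 is illegal

not linearizable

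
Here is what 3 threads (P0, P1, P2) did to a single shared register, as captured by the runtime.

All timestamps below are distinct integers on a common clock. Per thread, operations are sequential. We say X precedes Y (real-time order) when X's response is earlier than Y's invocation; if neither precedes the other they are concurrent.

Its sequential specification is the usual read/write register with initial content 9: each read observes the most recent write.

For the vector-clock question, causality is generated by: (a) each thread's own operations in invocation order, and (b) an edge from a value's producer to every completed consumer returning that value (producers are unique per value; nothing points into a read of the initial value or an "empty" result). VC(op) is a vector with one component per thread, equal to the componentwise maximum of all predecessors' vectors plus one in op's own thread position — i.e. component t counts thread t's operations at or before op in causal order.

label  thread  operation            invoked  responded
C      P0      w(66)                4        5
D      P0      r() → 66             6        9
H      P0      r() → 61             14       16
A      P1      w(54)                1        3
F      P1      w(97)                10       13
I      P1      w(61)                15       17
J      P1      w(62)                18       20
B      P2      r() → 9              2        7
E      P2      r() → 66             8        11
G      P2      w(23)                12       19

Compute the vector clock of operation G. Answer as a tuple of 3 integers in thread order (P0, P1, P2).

invoked at 2, B has no predecessors; its own P2 bump gives (0, 0, 1)
invoked at 1, A has no predecessors; its own P1 bump gives (0, 1, 0)
invoked at 4, C has no predecessors; its own P0 bump gives (1, 0, 0)
VC(F, invoked at 10): max of VC(A)=(0, 1, 0), then +1 on thread P1 → (0, 2, 0)
VC(D, invoked at 6): max of VC(C)=(1, 0, 0), then +1 on thread P0 → (2, 0, 0)
VC(I, invoked at 15): max of VC(F)=(0, 2, 0), then +1 on thread P1 → (0, 3, 0)
VC(E, invoked at 8): max of VC(B)=(0, 0, 1), VC(C)=(1, 0, 0), then +1 on thread P2 → (1, 0, 2)
VC(J, invoked at 18): max of VC(I)=(0, 3, 0), then +1 on thread P1 → (0, 4, 0)
VC(G, invoked at 12): max of VC(E)=(1, 0, 2), then +1 on thread P2 → (1, 0, 3)
VC(H, invoked at 14): max of VC(D)=(2, 0, 0), VC(I)=(0, 3, 0), then +1 on thread P0 → (3, 3, 0)
target: VC(G) = (1, 0, 3)

(1, 0, 3)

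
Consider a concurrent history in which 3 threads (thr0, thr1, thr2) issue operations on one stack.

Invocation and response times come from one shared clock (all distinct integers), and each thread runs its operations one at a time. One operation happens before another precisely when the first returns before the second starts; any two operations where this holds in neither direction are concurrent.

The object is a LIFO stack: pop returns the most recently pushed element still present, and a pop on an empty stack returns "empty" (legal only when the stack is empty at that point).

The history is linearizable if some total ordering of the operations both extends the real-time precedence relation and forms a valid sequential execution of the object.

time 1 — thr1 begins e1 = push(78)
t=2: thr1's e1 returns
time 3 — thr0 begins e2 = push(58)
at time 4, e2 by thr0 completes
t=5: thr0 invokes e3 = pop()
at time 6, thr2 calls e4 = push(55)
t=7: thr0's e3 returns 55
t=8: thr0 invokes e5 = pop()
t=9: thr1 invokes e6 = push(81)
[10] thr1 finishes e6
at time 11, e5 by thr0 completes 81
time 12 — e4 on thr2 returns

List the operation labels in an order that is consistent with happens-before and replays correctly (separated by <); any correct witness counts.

after step 1 (e1 push(78)): stack <78>
after step 2 (e2 push(58)): stack <78,58>
after step 3 (e4 push(55)): stack <78,58,55>
after step 4 (e3 pop() → 55): stack <78,58>
after step 5 (e6 push(81)): stack <78,58,81>
after step 6 (e5 pop() → 81): stack <78,58>

e1 < e2 < e4 < e3 < e6 < e5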